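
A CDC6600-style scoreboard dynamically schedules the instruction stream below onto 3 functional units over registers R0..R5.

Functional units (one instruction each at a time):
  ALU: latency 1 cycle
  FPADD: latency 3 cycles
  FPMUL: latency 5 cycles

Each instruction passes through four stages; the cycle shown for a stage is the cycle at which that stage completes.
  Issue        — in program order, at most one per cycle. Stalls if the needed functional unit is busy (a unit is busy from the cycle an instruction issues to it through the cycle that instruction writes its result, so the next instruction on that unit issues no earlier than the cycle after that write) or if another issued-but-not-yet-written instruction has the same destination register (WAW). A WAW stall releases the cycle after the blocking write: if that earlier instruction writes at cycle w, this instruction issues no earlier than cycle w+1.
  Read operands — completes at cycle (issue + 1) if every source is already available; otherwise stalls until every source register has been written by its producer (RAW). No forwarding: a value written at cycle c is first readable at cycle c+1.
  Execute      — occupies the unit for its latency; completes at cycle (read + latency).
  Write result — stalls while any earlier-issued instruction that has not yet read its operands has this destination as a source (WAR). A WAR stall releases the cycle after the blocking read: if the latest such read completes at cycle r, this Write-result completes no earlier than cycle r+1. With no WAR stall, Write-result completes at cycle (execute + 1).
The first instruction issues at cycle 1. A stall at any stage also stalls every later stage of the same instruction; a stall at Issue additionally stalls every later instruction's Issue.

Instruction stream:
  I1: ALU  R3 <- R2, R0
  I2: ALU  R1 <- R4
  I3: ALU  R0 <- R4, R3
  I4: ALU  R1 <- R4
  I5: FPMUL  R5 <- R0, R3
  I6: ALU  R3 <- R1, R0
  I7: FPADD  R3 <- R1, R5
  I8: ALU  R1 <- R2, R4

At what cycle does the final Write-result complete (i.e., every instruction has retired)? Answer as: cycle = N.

cycle 1: issue I1 (ALU)
cycle 2: I1 read-ops
cycle 3: I1 finished on ALU
cycle 4: I1→R3
cycle 5: issue I2 (ALU)
cycle 6: I2 read-ops
cycle 7: I2 finished on ALU
cycle 8: I2→R1
cycle 9: issue I3 (ALU)
cycle 10: I3 read-ops
cycle 11: I3 finished on ALU
cycle 12: I3→R0
cycle 13: issue I4 (ALU)
cycle 14: I4 read-ops, issue I5 (FPMUL)
cycle 15: I4 finished on ALU, I5 read-ops
cycle 16: I4→R1
cycle 17: issue I6 (ALU)
cycle 18: I6 read-ops
cycle 19: I6 finished on ALU
cycle 20: I5 finished on FPMUL, I6→R3
cycle 21: I5→R5, issue I7 (FPADD)
cycle 22: I7 read-ops, issue I8 (ALU)
cycle 23: I8 read-ops
cycle 24: I8 finished on ALU
cycle 25: I7 finished on FPADD, I8→R1
cycle 26: I7→R3

cycle = 26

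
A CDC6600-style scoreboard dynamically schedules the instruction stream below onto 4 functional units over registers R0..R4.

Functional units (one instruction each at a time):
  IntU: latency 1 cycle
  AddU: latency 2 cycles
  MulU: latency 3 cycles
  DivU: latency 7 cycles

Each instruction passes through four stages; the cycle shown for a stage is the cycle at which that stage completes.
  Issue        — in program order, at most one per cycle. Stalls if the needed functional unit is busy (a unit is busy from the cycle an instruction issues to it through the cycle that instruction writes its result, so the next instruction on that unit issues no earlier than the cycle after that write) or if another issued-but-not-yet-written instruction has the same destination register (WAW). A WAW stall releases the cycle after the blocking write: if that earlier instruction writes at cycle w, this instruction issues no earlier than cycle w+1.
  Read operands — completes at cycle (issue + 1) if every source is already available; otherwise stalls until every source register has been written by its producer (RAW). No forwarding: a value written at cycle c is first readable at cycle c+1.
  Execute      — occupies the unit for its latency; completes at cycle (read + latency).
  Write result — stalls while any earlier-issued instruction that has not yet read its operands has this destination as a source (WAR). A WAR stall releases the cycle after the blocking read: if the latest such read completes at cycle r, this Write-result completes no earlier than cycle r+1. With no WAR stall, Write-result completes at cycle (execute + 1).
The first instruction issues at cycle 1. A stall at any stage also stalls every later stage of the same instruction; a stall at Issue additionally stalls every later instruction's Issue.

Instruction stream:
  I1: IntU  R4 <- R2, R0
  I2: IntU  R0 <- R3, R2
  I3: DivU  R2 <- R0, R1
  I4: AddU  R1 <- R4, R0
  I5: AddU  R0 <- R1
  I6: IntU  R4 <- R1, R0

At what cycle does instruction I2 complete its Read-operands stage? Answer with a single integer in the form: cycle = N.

t=1  issue I1 (IntU)
t=2  I1 read-ops
t=3  I1 finished on IntU
t=4  I1→R4
t=5  issue I2 (IntU)
t=6  I2 read-ops; issue I3 (DivU)
t=7  I2 finished on IntU; issue I4 (AddU)
t=8  I2→R0
t=9  I3 read-ops; I4 read-ops
t=11  I4 finished on AddU
t=12  I4→R1
t=13  issue I5 (AddU)
t=14  I5 read-ops; issue I6 (IntU)
t=16  I3 finished on DivU; I5 finished on AddU
t=17  I3→R2; I5→R0
t=18  I6 read-ops
t=19  I6 finished on IntU
t=20  I6→R4

cycle = 6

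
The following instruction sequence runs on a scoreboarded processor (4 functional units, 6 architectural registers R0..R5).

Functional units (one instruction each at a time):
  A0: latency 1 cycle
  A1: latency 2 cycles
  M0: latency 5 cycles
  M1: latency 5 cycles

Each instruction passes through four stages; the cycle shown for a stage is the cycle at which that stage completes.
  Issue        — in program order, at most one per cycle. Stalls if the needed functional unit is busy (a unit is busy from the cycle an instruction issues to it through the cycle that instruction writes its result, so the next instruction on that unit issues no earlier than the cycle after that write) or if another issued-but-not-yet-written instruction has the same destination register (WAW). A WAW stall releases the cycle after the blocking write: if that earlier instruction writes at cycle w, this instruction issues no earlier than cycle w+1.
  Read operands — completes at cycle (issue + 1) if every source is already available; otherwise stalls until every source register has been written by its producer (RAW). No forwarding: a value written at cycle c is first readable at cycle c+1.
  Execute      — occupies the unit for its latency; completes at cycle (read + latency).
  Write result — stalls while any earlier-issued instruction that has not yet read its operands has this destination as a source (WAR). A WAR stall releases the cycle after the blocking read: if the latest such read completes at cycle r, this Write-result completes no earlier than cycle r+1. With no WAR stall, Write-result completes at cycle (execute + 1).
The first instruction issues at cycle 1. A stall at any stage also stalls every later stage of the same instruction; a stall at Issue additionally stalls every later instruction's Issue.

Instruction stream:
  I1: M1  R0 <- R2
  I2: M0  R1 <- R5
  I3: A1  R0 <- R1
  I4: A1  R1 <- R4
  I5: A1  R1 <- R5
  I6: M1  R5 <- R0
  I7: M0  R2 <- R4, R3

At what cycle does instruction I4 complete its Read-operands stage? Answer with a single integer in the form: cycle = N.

[1] I1 issues→M1
[2] I1 reads | I2 issues→M0
[3] I2 reads
[7] I1 exec-done
[8] I1 writes R0 | I2 exec-done
[9] I2 writes R1 | I3 issues→A1
[10] I3 reads
[12] I3 exec-done
[13] I3 writes R0
[14] I4 issues→A1
[15] I4 reads
[17] I4 exec-done
[18] I4 writes R1
[19] I5 issues→A1
[20] I5 reads | I6 issues→M1
[21] I6 reads | I7 issues→M0
[22] I5 exec-done | I7 reads
[23] I5 writes R1
[26] I6 exec-done
[27] I6 writes R5 | I7 exec-done
[28] I7 writes R2

cycle = 15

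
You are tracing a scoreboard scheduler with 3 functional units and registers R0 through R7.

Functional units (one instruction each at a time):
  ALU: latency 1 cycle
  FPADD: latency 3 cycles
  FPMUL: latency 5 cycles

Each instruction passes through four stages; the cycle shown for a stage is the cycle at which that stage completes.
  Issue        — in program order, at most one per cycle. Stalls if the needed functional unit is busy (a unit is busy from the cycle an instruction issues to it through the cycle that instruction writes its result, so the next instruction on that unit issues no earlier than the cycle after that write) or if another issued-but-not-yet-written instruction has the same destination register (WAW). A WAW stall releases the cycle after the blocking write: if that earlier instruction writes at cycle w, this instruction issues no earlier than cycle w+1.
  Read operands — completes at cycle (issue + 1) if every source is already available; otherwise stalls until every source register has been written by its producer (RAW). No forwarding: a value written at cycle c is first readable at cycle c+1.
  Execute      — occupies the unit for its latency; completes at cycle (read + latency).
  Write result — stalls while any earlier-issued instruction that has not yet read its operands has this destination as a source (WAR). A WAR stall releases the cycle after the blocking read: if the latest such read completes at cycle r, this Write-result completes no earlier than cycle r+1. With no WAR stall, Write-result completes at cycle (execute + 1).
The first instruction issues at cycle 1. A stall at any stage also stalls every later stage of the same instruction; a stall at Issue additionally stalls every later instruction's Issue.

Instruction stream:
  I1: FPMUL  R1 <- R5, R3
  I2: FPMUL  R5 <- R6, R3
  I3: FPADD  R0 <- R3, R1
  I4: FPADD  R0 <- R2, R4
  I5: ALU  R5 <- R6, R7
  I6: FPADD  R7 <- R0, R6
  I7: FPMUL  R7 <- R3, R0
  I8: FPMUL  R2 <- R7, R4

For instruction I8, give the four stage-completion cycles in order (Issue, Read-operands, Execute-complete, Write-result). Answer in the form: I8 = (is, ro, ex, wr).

I8 = (36, 37, 42, 43)

1) issue 1, read 2, done 7, write 8
2) issue 9, read 10, done 15, write 16  <struct: FPMUL busy until I1 writes@8>
3) issue 10, read 11, done 14, write 15
4) issue 16, read 17, done 20, write 21  <struct: FPADD busy until I3 writes@15>
5) issue 17, read 18, done 19, write 20
6) issue 22, read 23, done 26, write 27  <struct: FPADD busy until I4 writes@21>
7) issue 28, read 29, done 34, write 35  <WAW R7: wait I6 write@27>
8) issue 36, read 37, done 42, write 43  <struct: FPMUL busy until I7 writes@35>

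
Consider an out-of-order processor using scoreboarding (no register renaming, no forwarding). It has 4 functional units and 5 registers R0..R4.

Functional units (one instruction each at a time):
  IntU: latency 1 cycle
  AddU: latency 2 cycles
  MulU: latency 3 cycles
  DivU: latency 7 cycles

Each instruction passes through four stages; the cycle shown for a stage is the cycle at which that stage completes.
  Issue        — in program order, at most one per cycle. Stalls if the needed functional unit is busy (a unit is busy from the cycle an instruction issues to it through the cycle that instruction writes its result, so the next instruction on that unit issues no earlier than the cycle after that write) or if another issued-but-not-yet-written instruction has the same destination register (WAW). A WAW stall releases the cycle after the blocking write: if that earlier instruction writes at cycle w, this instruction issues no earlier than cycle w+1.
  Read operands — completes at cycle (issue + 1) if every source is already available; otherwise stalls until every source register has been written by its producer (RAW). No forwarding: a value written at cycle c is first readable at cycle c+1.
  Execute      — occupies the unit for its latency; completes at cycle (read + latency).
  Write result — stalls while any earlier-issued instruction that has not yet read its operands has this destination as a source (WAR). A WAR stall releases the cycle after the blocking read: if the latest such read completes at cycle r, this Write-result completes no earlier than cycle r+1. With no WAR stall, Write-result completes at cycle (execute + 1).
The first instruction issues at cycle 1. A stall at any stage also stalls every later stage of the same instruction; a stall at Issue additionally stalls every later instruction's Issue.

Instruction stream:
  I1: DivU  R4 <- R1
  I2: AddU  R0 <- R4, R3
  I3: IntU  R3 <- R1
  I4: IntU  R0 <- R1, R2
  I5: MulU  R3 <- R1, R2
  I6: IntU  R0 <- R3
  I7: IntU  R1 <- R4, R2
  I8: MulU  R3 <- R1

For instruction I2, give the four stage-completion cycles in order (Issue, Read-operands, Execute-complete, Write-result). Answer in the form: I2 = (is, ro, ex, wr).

c1: I1 dispatched to DivU
c2: I1 operands ready; I2 dispatched to AddU
c3: I3 dispatched to IntU
c4: I3 operands ready
c5: I3 complete
c9: I1 complete
c10: R4←I1
c11: I2 operands ready
c12: R3←I3
c13: I2 complete
c14: R0←I2
c15: I4 dispatched to IntU
c16: I4 operands ready; I5 dispatched to MulU
c17: I4 complete; I5 operands ready
c18: R0←I4
c19: I6 dispatched to IntU
c20: I5 complete
c21: R3←I5
c22: I6 operands ready
c23: I6 complete
c24: R0←I6
c25: I7 dispatched to IntU
c26: I7 operands ready; I8 dispatched to MulU
c27: I7 complete
c28: R1←I7
c29: I8 operands ready
c32: I8 complete
c33: R3←I8

I2 = (2, 11, 13, 14)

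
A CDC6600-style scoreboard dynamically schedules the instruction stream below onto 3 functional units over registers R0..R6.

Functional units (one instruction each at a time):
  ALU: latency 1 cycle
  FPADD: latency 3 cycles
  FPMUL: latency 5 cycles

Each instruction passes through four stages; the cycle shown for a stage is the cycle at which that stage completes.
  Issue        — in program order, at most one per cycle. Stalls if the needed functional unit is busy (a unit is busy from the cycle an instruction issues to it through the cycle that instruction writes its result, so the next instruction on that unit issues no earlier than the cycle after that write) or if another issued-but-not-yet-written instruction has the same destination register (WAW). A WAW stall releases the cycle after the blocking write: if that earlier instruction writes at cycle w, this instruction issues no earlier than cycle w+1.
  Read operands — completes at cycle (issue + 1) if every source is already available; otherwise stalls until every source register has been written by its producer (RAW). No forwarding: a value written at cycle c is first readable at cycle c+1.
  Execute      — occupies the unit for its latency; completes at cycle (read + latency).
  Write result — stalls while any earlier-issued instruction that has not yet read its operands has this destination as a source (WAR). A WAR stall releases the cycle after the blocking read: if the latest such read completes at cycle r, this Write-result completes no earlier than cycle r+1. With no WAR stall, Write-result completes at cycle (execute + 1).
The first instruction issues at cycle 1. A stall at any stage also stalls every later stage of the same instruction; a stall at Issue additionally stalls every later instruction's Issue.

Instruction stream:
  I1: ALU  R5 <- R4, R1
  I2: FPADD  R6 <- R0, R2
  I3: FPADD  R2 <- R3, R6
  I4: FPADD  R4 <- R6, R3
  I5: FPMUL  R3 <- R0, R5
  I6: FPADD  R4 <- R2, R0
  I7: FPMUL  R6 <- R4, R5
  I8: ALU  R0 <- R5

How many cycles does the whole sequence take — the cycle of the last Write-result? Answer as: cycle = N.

cycle = 32

c1: I1 issues→ALU
c2: I1 reads, I2 issues→FPADD
c3: I1 exec-done, I2 reads
c4: I1 writes R5
c6: I2 exec-done
c7: I2 writes R6
c8: I3 issues→FPADD
c9: I3 reads
c12: I3 exec-done
c13: I3 writes R2
c14: I4 issues→FPADD
c15: I4 reads, I5 issues→FPMUL
c16: I5 reads
c18: I4 exec-done
c19: I4 writes R4
c20: I6 issues→FPADD
c21: I5 exec-done, I6 reads
c22: I5 writes R3
c23: I7 issues→FPMUL
c24: I6 exec-done, I8 issues→ALU
c25: I6 writes R4, I8 reads
c26: I7 reads, I8 exec-done
c27: I8 writes R0
c31: I7 exec-done
c32: I7 writes R6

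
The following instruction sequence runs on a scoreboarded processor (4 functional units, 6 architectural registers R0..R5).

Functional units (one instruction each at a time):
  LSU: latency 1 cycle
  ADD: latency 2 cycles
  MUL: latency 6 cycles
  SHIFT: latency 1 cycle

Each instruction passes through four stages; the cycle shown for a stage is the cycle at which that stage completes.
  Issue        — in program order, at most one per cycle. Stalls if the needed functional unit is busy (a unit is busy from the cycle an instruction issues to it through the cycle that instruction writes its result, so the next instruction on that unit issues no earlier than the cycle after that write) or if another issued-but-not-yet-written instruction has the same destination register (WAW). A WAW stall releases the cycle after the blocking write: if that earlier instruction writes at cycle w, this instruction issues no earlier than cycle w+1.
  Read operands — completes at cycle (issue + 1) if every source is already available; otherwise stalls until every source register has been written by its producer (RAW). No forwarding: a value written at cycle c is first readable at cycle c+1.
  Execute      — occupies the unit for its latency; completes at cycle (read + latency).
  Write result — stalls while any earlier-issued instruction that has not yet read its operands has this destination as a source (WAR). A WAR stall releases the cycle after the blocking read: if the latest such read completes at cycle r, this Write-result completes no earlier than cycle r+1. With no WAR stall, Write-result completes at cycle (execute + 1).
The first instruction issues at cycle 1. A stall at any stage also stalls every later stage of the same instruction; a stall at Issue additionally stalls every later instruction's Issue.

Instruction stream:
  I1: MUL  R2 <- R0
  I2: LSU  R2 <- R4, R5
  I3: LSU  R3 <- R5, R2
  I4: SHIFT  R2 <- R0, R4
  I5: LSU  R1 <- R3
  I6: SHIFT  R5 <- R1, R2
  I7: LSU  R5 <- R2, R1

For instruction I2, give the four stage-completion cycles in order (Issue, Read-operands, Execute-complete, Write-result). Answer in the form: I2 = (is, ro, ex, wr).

cycle 1: I1 dispatched to MUL
cycle 2: I1 operands ready
cycle 8: I1 complete
cycle 9: R2←I1
cycle 10: I2 dispatched to LSU
cycle 11: I2 operands ready
cycle 12: I2 complete
cycle 13: R2←I2
cycle 14: I3 dispatched to LSU
cycle 15: I3 operands ready, I4 dispatched to SHIFT
cycle 16: I3 complete, I4 operands ready
cycle 17: R3←I3, I4 complete
cycle 18: R2←I4, I5 dispatched to LSU
cycle 19: I5 operands ready, I6 dispatched to SHIFT
cycle 20: I5 complete
cycle 21: R1←I5
cycle 22: I6 operands ready
cycle 23: I6 complete
cycle 24: R5←I6
cycle 25: I7 dispatched to LSU
cycle 26: I7 operands ready
cycle 27: I7 complete
cycle 28: R5←I7

I2 = (10, 11, 12, 13)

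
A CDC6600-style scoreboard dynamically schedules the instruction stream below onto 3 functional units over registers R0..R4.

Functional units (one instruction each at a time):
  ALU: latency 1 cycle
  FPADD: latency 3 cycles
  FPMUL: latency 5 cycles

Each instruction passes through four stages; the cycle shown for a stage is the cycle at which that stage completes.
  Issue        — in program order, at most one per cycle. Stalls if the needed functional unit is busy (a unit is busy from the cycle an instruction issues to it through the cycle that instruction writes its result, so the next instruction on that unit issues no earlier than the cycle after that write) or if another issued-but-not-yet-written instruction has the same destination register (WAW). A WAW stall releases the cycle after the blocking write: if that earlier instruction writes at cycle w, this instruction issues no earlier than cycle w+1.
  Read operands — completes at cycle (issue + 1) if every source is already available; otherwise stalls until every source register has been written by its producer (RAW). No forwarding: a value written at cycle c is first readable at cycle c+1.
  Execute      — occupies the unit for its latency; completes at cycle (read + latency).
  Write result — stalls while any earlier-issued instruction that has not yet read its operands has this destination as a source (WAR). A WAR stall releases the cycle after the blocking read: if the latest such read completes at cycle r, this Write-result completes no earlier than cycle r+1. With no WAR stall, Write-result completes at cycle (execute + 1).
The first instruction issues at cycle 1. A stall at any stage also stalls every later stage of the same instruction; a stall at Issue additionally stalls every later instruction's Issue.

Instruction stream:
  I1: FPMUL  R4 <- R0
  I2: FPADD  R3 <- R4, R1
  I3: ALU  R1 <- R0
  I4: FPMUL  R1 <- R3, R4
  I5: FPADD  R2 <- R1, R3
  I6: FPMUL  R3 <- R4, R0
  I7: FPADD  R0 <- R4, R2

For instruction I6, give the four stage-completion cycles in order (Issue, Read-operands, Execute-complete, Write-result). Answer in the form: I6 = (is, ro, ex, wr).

I6 = (21, 22, 27, 28)

c1: I1 issues→FPMUL
c2: I1 reads, I2 issues→FPADD
c3: I3 issues→ALU
c4: I3 reads
c5: I3 exec-done
c7: I1 exec-done
c8: I1 writes R4
c9: I2 reads
c10: I3 writes R1
c11: I4 issues→FPMUL
c12: I2 exec-done
c13: I2 writes R3
c14: I4 reads, I5 issues→FPADD
c19: I4 exec-done
c20: I4 writes R1
c21: I5 reads, I6 issues→FPMUL
c22: I6 reads
c24: I5 exec-done
c25: I5 writes R2
c26: I7 issues→FPADD
c27: I6 exec-done, I7 reads
c28: I6 writes R3
c30: I7 exec-done
c31: I7 writes R0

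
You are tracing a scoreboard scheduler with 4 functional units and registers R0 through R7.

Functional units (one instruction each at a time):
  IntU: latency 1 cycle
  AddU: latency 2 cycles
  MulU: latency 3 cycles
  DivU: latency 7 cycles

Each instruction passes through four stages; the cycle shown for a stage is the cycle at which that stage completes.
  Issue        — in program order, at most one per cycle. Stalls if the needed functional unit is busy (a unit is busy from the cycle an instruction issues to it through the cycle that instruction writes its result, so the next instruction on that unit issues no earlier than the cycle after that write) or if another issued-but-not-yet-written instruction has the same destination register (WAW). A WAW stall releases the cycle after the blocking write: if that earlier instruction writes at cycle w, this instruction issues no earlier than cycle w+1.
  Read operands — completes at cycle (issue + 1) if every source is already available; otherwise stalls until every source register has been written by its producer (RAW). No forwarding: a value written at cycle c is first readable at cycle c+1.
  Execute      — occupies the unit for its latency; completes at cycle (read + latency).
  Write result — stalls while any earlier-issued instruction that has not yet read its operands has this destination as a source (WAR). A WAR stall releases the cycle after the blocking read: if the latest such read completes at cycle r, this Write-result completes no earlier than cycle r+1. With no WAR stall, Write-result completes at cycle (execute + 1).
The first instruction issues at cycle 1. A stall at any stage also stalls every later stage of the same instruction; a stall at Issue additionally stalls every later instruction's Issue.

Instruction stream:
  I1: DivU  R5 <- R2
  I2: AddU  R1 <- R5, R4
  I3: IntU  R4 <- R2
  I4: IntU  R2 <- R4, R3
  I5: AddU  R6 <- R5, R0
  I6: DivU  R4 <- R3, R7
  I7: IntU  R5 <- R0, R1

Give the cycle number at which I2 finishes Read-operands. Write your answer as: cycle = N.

I1  is:1  ro:2  ex:9  wr:10
I2  is:2  ro:11  ex:13  wr:14  — RAW R5: wait I1 write@10
I3  is:3  ro:4  ex:5  wr:12  — WAR R4: wait I2 read@11
I4  is:13  ro:14  ex:15  wr:16  — struct: IntU busy until I3 writes@12
I5  is:15  ro:16  ex:18  wr:19  — struct: AddU busy until I2 writes@14
I6  is:16  ro:17  ex:24  wr:25
I7  is:17  ro:18  ex:19  wr:20

cycle = 11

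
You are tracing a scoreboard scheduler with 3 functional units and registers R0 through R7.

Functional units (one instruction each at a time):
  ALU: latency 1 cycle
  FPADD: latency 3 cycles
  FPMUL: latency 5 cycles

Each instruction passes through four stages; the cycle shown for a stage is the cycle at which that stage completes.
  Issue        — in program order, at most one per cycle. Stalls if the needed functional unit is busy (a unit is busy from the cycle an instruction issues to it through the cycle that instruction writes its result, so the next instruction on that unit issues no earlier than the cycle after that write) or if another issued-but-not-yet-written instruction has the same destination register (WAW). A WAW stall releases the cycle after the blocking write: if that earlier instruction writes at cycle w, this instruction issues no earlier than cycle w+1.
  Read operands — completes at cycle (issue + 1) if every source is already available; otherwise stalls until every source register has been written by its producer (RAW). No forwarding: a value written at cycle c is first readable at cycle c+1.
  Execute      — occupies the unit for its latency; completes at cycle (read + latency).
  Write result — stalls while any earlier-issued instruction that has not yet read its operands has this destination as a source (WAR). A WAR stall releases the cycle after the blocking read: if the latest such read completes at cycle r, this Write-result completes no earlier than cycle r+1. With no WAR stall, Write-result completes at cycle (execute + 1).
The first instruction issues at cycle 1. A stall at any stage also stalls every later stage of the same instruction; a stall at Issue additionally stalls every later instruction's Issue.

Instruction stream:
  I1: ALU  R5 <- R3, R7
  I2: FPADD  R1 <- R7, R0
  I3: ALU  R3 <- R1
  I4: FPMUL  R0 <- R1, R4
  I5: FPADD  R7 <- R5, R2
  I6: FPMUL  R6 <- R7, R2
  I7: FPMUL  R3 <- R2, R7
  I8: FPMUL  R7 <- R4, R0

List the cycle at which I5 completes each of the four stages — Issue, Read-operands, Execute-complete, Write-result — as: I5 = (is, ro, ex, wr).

I5 = (8, 9, 12, 13)

cycle 1: issue I1 (ALU)
cycle 2: I1 read-ops | issue I2 (FPADD)
cycle 3: I1 finished on ALU | I2 read-ops
cycle 4: I1→R5
cycle 5: issue I3 (ALU)
cycle 6: I2 finished on FPADD | issue I4 (FPMUL)
cycle 7: I2→R1
cycle 8: I3 read-ops | I4 read-ops | issue I5 (FPADD)
cycle 9: I3 finished on ALU | I5 read-ops
cycle 10: I3→R3
cycle 12: I5 finished on FPADD
cycle 13: I4 finished on FPMUL | I5→R7
cycle 14: I4→R0
cycle 15: issue I6 (FPMUL)
cycle 16: I6 read-ops
cycle 21: I6 finished on FPMUL
cycle 22: I6→R6
cycle 23: issue I7 (FPMUL)
cycle 24: I7 read-ops
cycle 29: I7 finished on FPMUL
cycle 30: I7→R3
cycle 31: issue I8 (FPMUL)
cycle 32: I8 read-ops
cycle 37: I8 finished on FPMUL
cycle 38: I8→R7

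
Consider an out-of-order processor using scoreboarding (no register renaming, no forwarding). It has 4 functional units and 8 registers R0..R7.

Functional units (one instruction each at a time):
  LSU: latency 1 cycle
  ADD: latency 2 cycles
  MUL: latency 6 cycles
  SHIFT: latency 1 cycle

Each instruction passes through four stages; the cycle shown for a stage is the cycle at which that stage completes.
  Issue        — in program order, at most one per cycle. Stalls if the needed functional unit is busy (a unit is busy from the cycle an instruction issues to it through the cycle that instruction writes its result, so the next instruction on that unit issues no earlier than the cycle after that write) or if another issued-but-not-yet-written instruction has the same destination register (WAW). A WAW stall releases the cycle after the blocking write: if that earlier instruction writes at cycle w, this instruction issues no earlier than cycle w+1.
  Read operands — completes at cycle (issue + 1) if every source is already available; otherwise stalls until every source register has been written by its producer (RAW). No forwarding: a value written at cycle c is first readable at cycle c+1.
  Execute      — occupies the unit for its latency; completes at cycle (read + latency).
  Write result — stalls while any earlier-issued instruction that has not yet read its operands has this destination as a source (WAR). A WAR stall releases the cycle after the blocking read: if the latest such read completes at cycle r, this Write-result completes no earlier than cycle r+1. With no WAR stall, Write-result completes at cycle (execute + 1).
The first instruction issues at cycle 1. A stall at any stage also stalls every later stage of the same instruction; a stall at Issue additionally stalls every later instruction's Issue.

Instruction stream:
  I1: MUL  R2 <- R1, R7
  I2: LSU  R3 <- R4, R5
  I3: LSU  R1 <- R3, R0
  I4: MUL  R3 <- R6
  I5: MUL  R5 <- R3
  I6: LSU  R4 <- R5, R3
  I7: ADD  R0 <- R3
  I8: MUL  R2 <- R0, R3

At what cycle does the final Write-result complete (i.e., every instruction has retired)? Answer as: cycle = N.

[1] I1→MUL
[2] I1 RO · I2→LSU
[3] I2 RO
[4] I2 EX
[5] I2 WR R3
[6] I3→LSU
[7] I3 RO
[8] I1 EX · I3 EX
[9] I1 WR R2 · I3 WR R1
[10] I4→MUL
[11] I4 RO
[17] I4 EX
[18] I4 WR R3
[19] I5→MUL
[20] I5 RO · I6→LSU
[21] I7→ADD
[22] I7 RO
[24] I7 EX
[25] I7 WR R0
[26] I5 EX
[27] I5 WR R5
[28] I6 RO · I8→MUL
[29] I6 EX · I8 RO
[30] I6 WR R4
[35] I8 EX
[36] I8 WR R2

cycle = 36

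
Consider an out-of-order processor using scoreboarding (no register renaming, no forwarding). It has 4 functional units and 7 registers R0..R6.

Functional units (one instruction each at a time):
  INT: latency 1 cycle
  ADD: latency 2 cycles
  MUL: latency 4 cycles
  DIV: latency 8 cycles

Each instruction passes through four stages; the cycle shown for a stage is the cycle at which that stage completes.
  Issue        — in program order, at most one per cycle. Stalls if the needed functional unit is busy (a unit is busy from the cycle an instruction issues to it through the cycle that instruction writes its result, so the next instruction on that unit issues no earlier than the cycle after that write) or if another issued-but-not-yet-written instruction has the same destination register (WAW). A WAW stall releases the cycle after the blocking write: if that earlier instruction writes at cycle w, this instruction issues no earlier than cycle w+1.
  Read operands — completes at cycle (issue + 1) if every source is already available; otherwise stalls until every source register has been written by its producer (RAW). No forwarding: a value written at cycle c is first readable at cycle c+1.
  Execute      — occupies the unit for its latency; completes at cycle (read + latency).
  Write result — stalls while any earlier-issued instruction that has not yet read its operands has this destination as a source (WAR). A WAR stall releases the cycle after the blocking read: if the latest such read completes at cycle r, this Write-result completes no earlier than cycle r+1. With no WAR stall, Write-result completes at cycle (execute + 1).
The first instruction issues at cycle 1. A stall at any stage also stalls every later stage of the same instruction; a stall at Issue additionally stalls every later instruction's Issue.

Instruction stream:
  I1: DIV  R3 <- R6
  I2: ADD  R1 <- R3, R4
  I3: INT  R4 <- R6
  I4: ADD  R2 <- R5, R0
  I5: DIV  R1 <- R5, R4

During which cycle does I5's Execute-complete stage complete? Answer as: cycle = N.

[1] I1 issues→DIV
[2] I1 reads · I2 issues→ADD
[3] I3 issues→INT
[4] I3 reads
[5] I3 exec-done
[10] I1 exec-done
[11] I1 writes R3
[12] I2 reads
[13] I3 writes R4
[14] I2 exec-done
[15] I2 writes R1
[16] I4 issues→ADD
[17] I4 reads · I5 issues→DIV
[18] I5 reads
[19] I4 exec-done
[20] I4 writes R2
[26] I5 exec-done
[27] I5 writes R1

cycle = 26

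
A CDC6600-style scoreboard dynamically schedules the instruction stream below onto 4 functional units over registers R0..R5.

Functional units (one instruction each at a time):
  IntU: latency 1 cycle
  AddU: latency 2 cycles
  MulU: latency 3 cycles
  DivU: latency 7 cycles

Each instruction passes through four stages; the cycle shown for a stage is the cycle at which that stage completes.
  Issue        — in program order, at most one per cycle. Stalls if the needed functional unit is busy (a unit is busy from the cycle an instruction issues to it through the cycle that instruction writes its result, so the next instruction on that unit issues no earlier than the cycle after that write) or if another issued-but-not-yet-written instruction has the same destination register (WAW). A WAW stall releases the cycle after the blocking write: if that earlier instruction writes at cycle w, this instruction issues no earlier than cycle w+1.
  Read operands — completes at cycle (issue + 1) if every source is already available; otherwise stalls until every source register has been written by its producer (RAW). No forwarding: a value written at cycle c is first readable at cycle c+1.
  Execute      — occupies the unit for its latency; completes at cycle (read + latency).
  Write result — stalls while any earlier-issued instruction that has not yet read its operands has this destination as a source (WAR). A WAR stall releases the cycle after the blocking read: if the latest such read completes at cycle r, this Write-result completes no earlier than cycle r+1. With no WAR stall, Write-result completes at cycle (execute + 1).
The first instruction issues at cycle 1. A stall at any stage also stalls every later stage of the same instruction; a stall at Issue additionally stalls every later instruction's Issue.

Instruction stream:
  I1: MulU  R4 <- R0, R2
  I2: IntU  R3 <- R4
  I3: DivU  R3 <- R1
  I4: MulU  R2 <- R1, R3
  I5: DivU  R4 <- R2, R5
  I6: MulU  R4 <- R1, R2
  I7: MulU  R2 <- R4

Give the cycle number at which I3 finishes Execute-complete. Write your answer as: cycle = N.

I1 -> (1, 2, 5, 6)
I2 -> (2, 7, 8, 9)  // RAW R4: wait I1 write@6
I3 -> (10, 11, 18, 19)  // WAW R3: wait I2 write@9
I4 -> (11, 20, 23, 24)  // RAW R3: wait I3 write@19
I5 -> (20, 25, 32, 33)  // struct: DivU busy until I3 writes@19, RAW R2: wait I4 write@24
I6 -> (34, 35, 38, 39)  // WAW R4: wait I5 write@33
I7 -> (40, 41, 44, 45)  // struct: MulU busy until I6 writes@39

cycle = 18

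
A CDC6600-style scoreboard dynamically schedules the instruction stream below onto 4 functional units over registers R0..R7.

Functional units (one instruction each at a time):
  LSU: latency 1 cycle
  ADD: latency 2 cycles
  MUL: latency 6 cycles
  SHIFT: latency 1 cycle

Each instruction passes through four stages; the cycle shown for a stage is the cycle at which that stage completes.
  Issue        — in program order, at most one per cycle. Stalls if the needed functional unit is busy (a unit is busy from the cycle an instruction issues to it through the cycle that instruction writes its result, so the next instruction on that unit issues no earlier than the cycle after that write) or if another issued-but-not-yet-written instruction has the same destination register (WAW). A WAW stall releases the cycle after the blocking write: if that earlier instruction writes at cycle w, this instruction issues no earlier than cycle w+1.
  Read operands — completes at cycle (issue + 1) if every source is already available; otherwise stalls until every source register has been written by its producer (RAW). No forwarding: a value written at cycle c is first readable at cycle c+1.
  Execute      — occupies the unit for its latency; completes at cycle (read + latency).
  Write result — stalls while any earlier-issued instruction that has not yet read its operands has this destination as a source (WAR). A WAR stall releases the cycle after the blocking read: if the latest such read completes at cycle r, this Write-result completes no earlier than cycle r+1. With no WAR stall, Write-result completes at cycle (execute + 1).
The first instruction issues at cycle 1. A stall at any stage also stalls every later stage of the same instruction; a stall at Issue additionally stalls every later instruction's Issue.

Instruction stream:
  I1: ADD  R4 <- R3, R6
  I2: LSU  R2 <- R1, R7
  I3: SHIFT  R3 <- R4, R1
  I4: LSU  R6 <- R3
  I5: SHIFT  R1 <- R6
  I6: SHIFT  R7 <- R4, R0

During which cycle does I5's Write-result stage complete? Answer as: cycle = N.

[1] I1→ADD
[2] I1 RO; I2→LSU
[3] I2 RO; I3→SHIFT
[4] I1 EX; I2 EX
[5] I1 WR R4; I2 WR R2
[6] I3 RO; I4→LSU
[7] I3 EX
[8] I3 WR R3
[9] I4 RO; I5→SHIFT
[10] I4 EX
[11] I4 WR R6
[12] I5 RO
[13] I5 EX
[14] I5 WR R1
[15] I6→SHIFT
[16] I6 RO
[17] I6 EX
[18] I6 WR R7

cycle = 14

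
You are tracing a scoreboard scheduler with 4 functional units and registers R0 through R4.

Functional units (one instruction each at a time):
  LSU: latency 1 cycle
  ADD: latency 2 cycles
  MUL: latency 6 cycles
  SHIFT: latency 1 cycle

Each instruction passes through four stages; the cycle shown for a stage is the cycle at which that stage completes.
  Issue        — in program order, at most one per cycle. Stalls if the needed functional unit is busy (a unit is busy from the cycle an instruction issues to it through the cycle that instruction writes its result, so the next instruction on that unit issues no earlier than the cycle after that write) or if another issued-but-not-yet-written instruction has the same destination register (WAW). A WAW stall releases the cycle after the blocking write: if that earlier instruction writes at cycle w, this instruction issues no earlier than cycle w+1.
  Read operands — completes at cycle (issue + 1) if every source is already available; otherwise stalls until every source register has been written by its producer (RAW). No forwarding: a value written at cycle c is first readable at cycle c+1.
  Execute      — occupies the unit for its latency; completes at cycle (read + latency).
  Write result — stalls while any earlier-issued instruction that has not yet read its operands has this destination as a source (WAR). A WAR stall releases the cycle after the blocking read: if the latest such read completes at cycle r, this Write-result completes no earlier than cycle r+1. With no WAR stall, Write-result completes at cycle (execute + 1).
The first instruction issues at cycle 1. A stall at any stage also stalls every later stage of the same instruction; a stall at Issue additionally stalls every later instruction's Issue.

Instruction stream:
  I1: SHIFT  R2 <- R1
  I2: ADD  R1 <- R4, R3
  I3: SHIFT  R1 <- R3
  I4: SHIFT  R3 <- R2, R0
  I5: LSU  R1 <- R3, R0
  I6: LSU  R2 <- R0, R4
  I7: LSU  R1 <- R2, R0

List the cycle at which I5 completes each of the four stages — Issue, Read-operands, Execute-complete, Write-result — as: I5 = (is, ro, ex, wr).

I5 = (12, 15, 16, 17)

[I1] 1/2/3/4
[I2] 2/3/5/6
[I3] 7/8/9/10  (WAW R1: wait I2 write@6)
[I4] 11/12/13/14  (struct: SHIFT busy until I3 writes@10)
[I5] 12/15/16/17  (RAW R3: wait I4 write@14)
[I6] 18/19/20/21  (struct: LSU busy until I5 writes@17)
[I7] 22/23/24/25  (struct: LSU busy until I6 writes@21)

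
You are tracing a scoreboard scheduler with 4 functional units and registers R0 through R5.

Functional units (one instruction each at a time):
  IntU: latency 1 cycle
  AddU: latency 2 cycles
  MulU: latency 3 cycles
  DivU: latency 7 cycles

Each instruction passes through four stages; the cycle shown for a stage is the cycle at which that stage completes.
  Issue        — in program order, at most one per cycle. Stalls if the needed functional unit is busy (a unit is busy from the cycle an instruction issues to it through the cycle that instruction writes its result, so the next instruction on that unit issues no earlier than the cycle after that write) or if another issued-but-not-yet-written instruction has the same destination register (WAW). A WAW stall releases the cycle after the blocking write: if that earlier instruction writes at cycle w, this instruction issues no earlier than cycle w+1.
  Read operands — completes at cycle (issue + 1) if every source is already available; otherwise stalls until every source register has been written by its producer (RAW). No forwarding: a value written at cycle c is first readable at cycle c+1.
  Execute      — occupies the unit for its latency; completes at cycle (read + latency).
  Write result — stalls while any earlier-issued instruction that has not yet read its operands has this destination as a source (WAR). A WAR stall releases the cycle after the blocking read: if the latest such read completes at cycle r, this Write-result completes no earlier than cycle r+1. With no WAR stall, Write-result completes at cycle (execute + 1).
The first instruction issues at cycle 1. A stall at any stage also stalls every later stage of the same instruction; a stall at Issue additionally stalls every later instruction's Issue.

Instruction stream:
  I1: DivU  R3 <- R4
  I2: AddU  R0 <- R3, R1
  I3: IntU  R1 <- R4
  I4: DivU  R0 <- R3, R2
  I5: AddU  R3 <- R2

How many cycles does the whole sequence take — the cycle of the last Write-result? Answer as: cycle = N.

[1] I1 dispatched to DivU
[2] I1 operands ready · I2 dispatched to AddU
[3] I3 dispatched to IntU
[4] I3 operands ready
[5] I3 complete
[9] I1 complete
[10] R3←I1
[11] I2 operands ready
[12] R1←I3
[13] I2 complete
[14] R0←I2
[15] I4 dispatched to DivU
[16] I4 operands ready · I5 dispatched to AddU
[17] I5 operands ready
[19] I5 complete
[20] R3←I5
[23] I4 complete
[24] R0←I4

cycle = 24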